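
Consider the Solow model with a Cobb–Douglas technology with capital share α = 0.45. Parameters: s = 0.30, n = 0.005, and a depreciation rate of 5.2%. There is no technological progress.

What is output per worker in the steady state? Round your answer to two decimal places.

Steady state requires s·f(k) = (n + δ)·k, i.e. s·k^α = (n + δ)·k.
Rearranging, k^(1−α) = s / (n + δ).
k^0.55 = 0.30 / (0.005 + 0.052) = 0.30 / 0.057 = 5.2632
k* = 5.2632^(1/0.55) ≈ 20.4816
y* = (k*)^α = 20.4816^0.45 ≈ 3.8915

y* ≈ 3.89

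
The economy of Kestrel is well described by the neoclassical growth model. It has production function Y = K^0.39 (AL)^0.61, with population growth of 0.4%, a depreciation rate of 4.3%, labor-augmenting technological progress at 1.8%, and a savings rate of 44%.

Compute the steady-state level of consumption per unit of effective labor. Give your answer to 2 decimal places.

c* ≈ 1.90

At the steady state, Δk = 0, so s·k^α = (n + g + δ)·k.
Rearranging, k^(1−α) = s / (n + g + δ).
k^0.61 = 0.44 / (0.004 + 0.018 + 0.043) = 0.44 / 0.065 = 6.7692
k* = 6.7692^(1/0.61) ≈ 22.9899
y* = (k*)^α = 22.9899^0.39 ≈ 3.3962
c* = (1 − s)·y* = (1 − 0.44) × 3.3962 ≈ 1.9019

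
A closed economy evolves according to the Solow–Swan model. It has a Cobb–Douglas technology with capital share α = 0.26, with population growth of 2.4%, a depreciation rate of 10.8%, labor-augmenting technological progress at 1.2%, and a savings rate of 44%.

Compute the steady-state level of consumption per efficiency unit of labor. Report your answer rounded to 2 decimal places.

In steady state, investment equals break-even investment: s·k^α = (n + g + δ)·k.
Dividing both sides by k: k^(1−α) = s / (n + g + δ).
k^0.74 = 0.44 / (0.024 + 0.012 + 0.108) = 0.44 / 0.144 = 3.0556
k* = 3.0556^(1/0.74) ≈ 4.5241
y* = (k*)^α = 4.5241^0.26 ≈ 1.4806
c* = (1 − s)·y* = (1 − 0.44) × 1.4806 ≈ 0.8291

c* = 0.83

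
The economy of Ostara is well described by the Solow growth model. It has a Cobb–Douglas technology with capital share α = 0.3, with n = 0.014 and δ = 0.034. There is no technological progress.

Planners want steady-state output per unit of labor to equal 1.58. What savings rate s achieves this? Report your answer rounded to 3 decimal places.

s ≈ 0.140

At the steady state, Δk = 0, so s·k^α = (n + δ)·k.
Since y* = [s/(n + δ)]^(α/(1−α)), we have s/(n + δ) = (y*)^((1−α)/α) = 1.58^2.3333 = 2.9075.
Therefore s = 2.9075 × (n + δ) = 2.9075 × 0.048 = 0.1396.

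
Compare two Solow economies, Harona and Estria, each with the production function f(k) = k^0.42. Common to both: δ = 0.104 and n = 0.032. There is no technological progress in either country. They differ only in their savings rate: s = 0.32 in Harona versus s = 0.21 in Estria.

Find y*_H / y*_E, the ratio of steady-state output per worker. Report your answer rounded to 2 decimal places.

y*_H / y*_E ≈ 1.36

Steady-state y* = [s/(n + δ)]^(α/(1−α)), so the ratio is [ (s_H/(n + δ)_H) / (s_E/(n + δ)_E) ]^0.7241.
s_H/(n + δ)_H = 0.32/0.136 = 2.3529; s_E/(n + δ)_E = 0.21/0.136 = 1.5441.
Ratio = (2.3529/1.5441)^0.7241 = 1.5238^0.7241 ≈ 1.3566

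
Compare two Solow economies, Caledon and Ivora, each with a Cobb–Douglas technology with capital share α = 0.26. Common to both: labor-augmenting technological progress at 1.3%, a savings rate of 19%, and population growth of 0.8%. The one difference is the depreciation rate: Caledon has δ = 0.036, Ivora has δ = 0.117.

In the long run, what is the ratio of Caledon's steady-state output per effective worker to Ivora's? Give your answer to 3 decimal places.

Steady-state y* = [s/(n + g + δ)]^(α/(1−α)), so the ratio is [ (s_C/(n + g + δ)_C) / (s_I/(n + g + δ)_I) ]^0.3514.
s_C/(n + g + δ)_C = 0.19/0.057 = 3.3333; s_I/(n + g + δ)_I = 0.19/0.138 = 1.3768.
Ratio = (3.3333/1.3768)^0.3514 = 2.4210^0.3514 ≈ 1.3644

ratio ≈ 1.364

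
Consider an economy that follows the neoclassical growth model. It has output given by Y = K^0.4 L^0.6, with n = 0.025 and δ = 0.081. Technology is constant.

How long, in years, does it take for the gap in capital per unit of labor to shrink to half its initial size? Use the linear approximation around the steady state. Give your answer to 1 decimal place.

t_½ ≈ 10.9 years

Near the steady state the convergence rate is λ = (1 − α)(n + δ).
λ = (1 − 0.4) × 0.106 = 0.6 × 0.106 = 0.0636
Half-life = ln 2 / λ = 0.6931 / 0.0636 ≈ 10.90 years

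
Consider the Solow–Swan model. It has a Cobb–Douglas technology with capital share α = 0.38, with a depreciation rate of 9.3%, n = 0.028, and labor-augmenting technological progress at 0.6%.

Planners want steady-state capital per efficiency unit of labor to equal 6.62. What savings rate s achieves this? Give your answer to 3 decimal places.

s ≈ 0.410

In steady state, investment equals break-even investment: s·k^α = (n + g + δ)·k.
So s / (n + g + δ) = (k*)^(1−α) = 6.62^0.62 = 3.2280.
Therefore s = 3.2280 × (n + g + δ) = 3.2280 × 0.127 = 0.4100.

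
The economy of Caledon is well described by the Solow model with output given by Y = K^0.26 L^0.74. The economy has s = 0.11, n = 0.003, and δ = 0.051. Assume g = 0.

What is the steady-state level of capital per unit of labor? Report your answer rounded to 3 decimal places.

k* = 2.616

At the steady state, Δk = 0, so s·k^α = (n + δ)·k.
Dividing both sides by k: k^(1−α) = s / (n + δ).
k^0.74 = 0.11 / (0.003 + 0.051) = 0.11 / 0.054 = 2.0370
k* = 2.0370^(1/0.74) ≈ 2.6155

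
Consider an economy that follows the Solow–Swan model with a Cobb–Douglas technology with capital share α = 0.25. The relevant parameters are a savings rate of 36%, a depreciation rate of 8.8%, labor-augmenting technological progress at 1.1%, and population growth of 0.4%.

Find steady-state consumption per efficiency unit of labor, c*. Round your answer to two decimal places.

Steady state requires s·f(k) = (n + g + δ)·k, i.e. s·k^α = (n + g + δ)·k.
Dividing both sides by k: k^(1−α) = s / (n + g + δ).
k^0.75 = 0.36 / (0.004 + 0.011 + 0.088) = 0.36 / 0.103 = 3.4951
k* = 3.4951^(1/0.75) ≈ 5.3041
y* = (k*)^α = 5.3041^0.25 ≈ 1.5176
c* = (1 − s)·y* = (1 − 0.36) × 1.5176 ≈ 0.9713

c* = 0.97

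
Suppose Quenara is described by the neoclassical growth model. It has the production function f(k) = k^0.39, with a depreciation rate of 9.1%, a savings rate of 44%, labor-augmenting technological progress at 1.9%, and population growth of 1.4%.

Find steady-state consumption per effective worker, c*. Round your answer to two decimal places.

In steady state, investment equals break-even investment: s·k^α = (n + g + δ)·k.
Rearranging, k^(1−α) = s / (n + g + δ).
k^0.61 = 0.44 / (0.014 + 0.019 + 0.091) = 0.44 / 0.124 = 3.5484
k* = 3.5484^(1/0.61) ≈ 7.9743
y* = (k*)^α = 7.9743^0.39 ≈ 2.2473
c* = (1 − s)·y* = (1 − 0.44) × 2.2473 ≈ 1.2585

c* ≈ 1.26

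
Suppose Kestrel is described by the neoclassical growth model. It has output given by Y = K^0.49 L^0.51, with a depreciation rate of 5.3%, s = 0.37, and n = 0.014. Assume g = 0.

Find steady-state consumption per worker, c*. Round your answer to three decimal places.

Steady state requires s·f(k) = (n + δ)·k, i.e. s·k^α = (n + δ)·k.
Dividing both sides by k: k^(1−α) = s / (n + δ).
k^0.51 = 0.37 / (0.014 + 0.053) = 0.37 / 0.067 = 5.5224
k* = 5.5224^(1/0.51) ≈ 28.5202
y* = (k*)^α = 28.5202^0.49 ≈ 5.1645
c* = (1 − s)·y* = (1 − 0.37) × 5.1645 ≈ 3.2536

c* = 3.254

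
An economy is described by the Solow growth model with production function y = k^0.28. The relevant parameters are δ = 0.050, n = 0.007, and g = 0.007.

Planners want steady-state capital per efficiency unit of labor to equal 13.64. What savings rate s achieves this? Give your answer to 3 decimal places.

At the steady state, Δk = 0, so s·k^α = (n + g + δ)·k.
So s / (n + g + δ) = (k*)^(1−α) = 13.64^0.72 = 6.5625.
Therefore s = 6.5625 × (n + g + δ) = 6.5625 × 0.064 = 0.4200.

s ≈ 0.420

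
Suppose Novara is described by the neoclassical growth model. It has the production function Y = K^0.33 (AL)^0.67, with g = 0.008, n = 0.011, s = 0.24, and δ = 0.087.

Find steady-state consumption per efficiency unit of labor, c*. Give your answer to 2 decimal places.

c* ≈ 1.14

In steady state, investment equals break-even investment: s·k^α = (n + g + δ)·k.
Dividing both sides by k: k^(1−α) = s / (n + g + δ).
k^0.67 = 0.24 / (0.011 + 0.008 + 0.087) = 0.24 / 0.106 = 2.2642
k* = 2.2642^(1/0.67) ≈ 3.3863
y* = (k*)^α = 3.3863^0.33 ≈ 1.4956
c* = (1 − s)·y* = (1 − 0.24) × 1.4956 ≈ 1.1367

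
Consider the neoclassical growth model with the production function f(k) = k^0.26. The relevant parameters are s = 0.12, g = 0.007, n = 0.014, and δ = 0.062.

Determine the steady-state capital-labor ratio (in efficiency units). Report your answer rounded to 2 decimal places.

Steady state requires s·f(k) = (n + g + δ)·k, i.e. s·k^α = (n + g + δ)·k.
Dividing both sides by k: k^(1−α) = s / (n + g + δ).
k^0.74 = 0.12 / (0.014 + 0.007 + 0.062) = 0.12 / 0.083 = 1.4458
k* = 1.4458^(1/0.74) ≈ 1.6457

k* ≈ 1.65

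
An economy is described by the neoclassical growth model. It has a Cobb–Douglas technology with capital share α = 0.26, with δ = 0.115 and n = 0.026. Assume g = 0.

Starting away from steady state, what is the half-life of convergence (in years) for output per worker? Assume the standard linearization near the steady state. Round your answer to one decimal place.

half-life ≈ 6.6 years

Near the steady state the convergence rate is λ = (1 − α)(n + δ).
λ = (1 − 0.26) × 0.141 = 0.74 × 0.141 = 0.10434
Half-life = ln 2 / λ = 0.6931 / 0.10434 ≈ 6.64 years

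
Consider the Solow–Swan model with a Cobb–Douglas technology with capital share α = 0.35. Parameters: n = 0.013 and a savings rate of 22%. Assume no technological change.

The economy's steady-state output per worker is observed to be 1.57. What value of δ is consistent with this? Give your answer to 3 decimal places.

Steady state requires s·f(k) = (n + δ)·k, i.e. s·k^α = (n + δ)·k.
Since y* = [s/(n + δ)]^(α/(1−α)), we have s/(n + δ) = (y*)^((1−α)/α) = 1.57^1.8571 = 2.3110.
Therefore n + δ = s / 2.3110 = 0.22 / 2.3110 = 0.0952, so δ = 0.0952 − 0.013 = 0.0822.

δ ≈ 0.082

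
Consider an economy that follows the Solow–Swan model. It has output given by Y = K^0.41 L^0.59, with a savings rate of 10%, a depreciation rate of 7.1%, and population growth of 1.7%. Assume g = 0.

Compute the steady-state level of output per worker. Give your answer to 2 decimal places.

y* = 1.09

In steady state, investment equals break-even investment: s·k^α = (n + δ)·k.
Rearranging, k^(1−α) = s / (n + δ).
k^0.59 = 0.10 / (0.017 + 0.071) = 0.10 / 0.088 = 1.1364
k* = 1.1364^(1/0.59) ≈ 1.2420
y* = (k*)^α = 1.2420^0.41 ≈ 1.0929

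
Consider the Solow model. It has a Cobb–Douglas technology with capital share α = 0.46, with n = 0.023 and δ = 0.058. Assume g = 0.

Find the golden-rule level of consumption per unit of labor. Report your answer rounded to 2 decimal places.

At the golden rule, f'(k) = n + δ, so α·k^(α−1) = n + δ and k_gold = (α/(n + δ))^(1/(1−α)).
k_gold = (0.46/0.081)^(1/0.54) = 5.6790^1.8519 ≈ 24.9365
c_gold = f(k_gold) − (n + δ)·k_gold = 4.3908 − 0.081×24.9365 ≈ 2.3709

c_gold ≈ 2.37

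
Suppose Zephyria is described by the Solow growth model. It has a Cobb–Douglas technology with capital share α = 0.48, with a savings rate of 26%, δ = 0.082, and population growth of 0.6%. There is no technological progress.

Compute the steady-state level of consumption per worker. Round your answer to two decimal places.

At the steady state, Δk = 0, so s·k^α = (n + δ)·k.
Rearranging, k^(1−α) = s / (n + δ).
k^0.52 = 0.26 / (0.006 + 0.082) = 0.26 / 0.088 = 2.9545
k* = 2.9545^(1/0.52) ≈ 8.0311
y* = (k*)^α = 8.0311^0.48 ≈ 2.7183
c* = (1 − s)·y* = (1 − 0.26) × 2.7183 ≈ 2.0115

c* ≈ 2.01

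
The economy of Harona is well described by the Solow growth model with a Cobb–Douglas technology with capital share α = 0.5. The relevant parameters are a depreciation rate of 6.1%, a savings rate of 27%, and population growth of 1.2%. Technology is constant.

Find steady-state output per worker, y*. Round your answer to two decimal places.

y* = 3.70

At the steady state, Δk = 0, so s·k^α = (n + δ)·k.
Rearranging, k^(1−α) = s / (n + δ).
k^0.5 = 0.27 / (0.012 + 0.061) = 0.27 / 0.073 = 3.6986
k* = 3.6986^(1/0.5) ≈ 13.6796
y* = (k*)^α = 13.6796^0.5 ≈ 3.6986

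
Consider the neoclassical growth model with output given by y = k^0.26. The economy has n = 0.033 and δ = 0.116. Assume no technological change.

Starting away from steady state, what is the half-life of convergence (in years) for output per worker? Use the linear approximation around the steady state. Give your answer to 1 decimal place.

half-life ≈ 6.3 years

Near the steady state the convergence rate is λ = (1 − α)(n + δ).
λ = (1 − 0.26) × 0.149 = 0.74 × 0.149 = 0.11026
Half-life = ln 2 / λ = 0.6931 / 0.11026 ≈ 6.29 years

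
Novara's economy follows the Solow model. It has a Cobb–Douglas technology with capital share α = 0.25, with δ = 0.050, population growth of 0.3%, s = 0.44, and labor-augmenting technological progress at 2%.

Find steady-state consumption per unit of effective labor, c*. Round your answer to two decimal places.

c* ≈ 1.02

Steady state requires s·f(k) = (n + g + δ)·k, i.e. s·k^α = (n + g + δ)·k.
Rearranging, k^(1−α) = s / (n + g + δ).
k^0.75 = 0.44 / (0.003 + 0.020 + 0.050) = 0.44 / 0.073 = 6.0274
k* = 6.0274^(1/0.75) ≈ 10.9692
y* = (k*)^α = 10.9692^0.25 ≈ 1.8199
c* = (1 − s)·y* = (1 − 0.44) × 1.8199 ≈ 1.0191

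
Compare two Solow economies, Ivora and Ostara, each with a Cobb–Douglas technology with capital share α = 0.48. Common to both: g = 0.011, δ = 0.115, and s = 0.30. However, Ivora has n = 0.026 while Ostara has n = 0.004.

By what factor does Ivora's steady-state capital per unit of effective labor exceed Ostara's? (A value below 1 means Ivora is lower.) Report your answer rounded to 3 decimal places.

Steady-state k* = [s/(n + g + δ)]^(1/(1−α)), so the ratio is [ (s_I/(n + g + δ)_I) / (s_O/(n + g + δ)_O) ]^1.9231.
s_I/(n + g + δ)_I = 0.30/0.152 = 1.9737; s_O/(n + g + δ)_O = 0.30/0.130 = 2.3077.
Ratio = (1.9737/2.3077)^1.9231 = 0.8553^1.9231 ≈ 0.7404

k*_I / k*_O ≈ 0.740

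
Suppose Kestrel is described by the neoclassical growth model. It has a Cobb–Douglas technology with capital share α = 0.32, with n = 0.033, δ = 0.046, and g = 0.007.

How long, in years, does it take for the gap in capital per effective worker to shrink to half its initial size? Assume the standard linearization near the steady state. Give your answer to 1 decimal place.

half-life ≈ 11.9 years

Near the steady state the convergence rate is λ = (1 − α)(n + g + δ).
λ = (1 − 0.32) × 0.086 = 0.68 × 0.086 = 0.05848
Half-life = ln 2 / λ = 0.6931 / 0.05848 ≈ 11.85 years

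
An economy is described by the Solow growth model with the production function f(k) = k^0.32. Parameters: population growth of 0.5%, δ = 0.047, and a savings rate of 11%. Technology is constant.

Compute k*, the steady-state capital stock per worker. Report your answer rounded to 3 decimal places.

Steady state requires s·f(k) = (n + δ)·k, i.e. s·k^α = (n + δ)·k.
Rearranging, k^(1−α) = s / (n + δ).
k^0.68 = 0.11 / (0.005 + 0.047) = 0.11 / 0.052 = 2.1154
k* = 2.1154^(1/0.68) ≈ 3.0097

k* ≈ 3.010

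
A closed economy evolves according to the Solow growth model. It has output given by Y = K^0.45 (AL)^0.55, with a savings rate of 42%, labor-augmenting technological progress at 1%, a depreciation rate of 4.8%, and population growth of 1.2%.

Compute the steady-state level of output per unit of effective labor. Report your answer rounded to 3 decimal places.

y* = 4.332

At the steady state, Δk = 0, so s·k^α = (n + g + δ)·k.
Rearranging, k^(1−α) = s / (n + g + δ).
k^0.55 = 0.42 / (0.012 + 0.010 + 0.048) = 0.42 / 0.070 = 6.0000
k* = 6.0000^(1/0.55) ≈ 25.9908
y* = (k*)^α = 25.9908^0.45 ≈ 4.3318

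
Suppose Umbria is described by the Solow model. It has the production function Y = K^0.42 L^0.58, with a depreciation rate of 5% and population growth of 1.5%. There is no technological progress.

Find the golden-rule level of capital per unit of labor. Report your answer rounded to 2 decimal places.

k_gold ≈ 24.95

The golden rule sets f'(k) = n + δ, i.e. α·k^(α−1) = n + δ.
So k^(1−α) = α / (n + δ) = 0.42 / 0.065 = 6.4615.
k_gold = 6.4615^(1/0.58) ≈ 24.9532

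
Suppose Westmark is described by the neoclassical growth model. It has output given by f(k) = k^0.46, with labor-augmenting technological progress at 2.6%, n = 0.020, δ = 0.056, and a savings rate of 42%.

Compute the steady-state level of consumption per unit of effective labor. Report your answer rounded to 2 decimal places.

c* ≈ 1.94

At the steady state, Δk = 0, so s·k^α = (n + g + δ)·k.
Dividing both sides by k: k^(1−α) = s / (n + g + δ).
k^0.54 = 0.42 / (0.020 + 0.026 + 0.056) = 0.42 / 0.102 = 4.1176
k* = 4.1176^(1/0.54) ≈ 13.7477
y* = (k*)^α = 13.7477^0.46 ≈ 3.3388
c* = (1 − s)·y* = (1 − 0.42) × 3.3388 ≈ 1.9365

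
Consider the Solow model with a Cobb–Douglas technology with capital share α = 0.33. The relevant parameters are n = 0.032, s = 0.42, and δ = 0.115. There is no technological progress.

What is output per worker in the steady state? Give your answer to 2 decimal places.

In steady state, investment equals break-even investment: s·k^α = (n + δ)·k.
Rearranging, k^(1−α) = s / (n + δ).
k^0.67 = 0.42 / (0.032 + 0.115) = 0.42 / 0.147 = 2.8571
k* = 2.8571^(1/0.67) ≈ 4.7917
y* = (k*)^α = 4.7917^0.33 ≈ 1.6771

y* = 1.68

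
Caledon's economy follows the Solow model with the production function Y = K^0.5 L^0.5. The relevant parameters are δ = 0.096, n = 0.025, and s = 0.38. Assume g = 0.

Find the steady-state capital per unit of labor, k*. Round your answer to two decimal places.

k* = 9.86

In steady state, investment equals break-even investment: s·k^α = (n + δ)·k.
Rearranging, k^(1−α) = s / (n + δ).
k^0.5 = 0.38 / (0.025 + 0.096) = 0.38 / 0.121 = 3.1405
k* = 3.1405^(1/0.5) ≈ 9.8627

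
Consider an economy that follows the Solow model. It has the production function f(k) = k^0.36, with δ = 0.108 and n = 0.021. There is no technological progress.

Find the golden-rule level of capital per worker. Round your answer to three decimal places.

k_gold ≈ 4.971

The golden rule sets f'(k) = n + δ, i.e. α·k^(α−1) = n + δ.
So k^(1−α) = α / (n + δ) = 0.36 / 0.129 = 2.7907.
k_gold = 2.7907^(1/0.64) ≈ 4.9708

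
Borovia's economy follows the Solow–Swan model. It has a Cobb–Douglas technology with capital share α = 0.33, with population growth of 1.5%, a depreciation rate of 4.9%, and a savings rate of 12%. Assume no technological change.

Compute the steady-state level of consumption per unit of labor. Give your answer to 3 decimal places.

In steady state, investment equals break-even investment: s·k^α = (n + δ)·k.
Dividing both sides by k: k^(1−α) = s / (n + δ).
k^0.67 = 0.12 / (0.015 + 0.049) = 0.12 / 0.064 = 1.8750
k* = 1.8750^(1/0.67) ≈ 2.5554
y* = (k*)^α = 2.5554^0.33 ≈ 1.3629
c* = (1 − s)·y* = (1 − 0.12) × 1.3629 ≈ 1.1994

c* = 1.199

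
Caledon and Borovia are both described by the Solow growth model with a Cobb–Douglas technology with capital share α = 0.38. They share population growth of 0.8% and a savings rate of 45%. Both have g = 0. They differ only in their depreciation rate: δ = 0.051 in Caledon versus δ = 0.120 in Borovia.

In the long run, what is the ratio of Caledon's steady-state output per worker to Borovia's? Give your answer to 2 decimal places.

ratio ≈ 1.61

Steady-state y* = [s/(n + δ)]^(α/(1−α)), so the ratio is [ (s_C/(n + δ)_C) / (s_B/(n + δ)_B) ]^0.6129.
s_C/(n + δ)_C = 0.45/0.059 = 7.6271; s_B/(n + δ)_B = 0.45/0.128 = 3.5156.
Ratio = (7.6271/3.5156)^0.6129 = 2.1695^0.6129 ≈ 1.6075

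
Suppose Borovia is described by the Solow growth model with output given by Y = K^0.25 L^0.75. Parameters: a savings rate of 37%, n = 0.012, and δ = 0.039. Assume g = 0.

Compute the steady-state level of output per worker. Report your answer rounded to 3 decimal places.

y* ≈ 1.936

At the steady state, Δk = 0, so s·k^α = (n + δ)·k.
Dividing both sides by k: k^(1−α) = s / (n + δ).
k^0.75 = 0.37 / (0.012 + 0.039) = 0.37 / 0.051 = 7.2549
k* = 7.2549^(1/0.75) ≈ 14.0446
y* = (k*)^α = 14.0446^0.25 ≈ 1.9359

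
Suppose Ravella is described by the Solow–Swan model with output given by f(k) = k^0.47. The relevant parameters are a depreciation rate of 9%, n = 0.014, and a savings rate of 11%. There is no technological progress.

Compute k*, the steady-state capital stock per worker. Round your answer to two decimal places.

k* = 1.11

In steady state, investment equals break-even investment: s·k^α = (n + δ)·k.
Dividing both sides by k: k^(1−α) = s / (n + δ).
k^0.53 = 0.11 / (0.014 + 0.090) = 0.11 / 0.104 = 1.0577
k* = 1.0577^(1/0.53) ≈ 1.1116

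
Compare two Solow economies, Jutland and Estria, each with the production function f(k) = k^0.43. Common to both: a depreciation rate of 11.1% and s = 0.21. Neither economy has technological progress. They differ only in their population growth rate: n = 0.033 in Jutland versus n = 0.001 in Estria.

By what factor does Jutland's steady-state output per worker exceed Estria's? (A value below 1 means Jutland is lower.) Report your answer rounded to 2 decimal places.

Steady-state y* = [s/(n + δ)]^(α/(1−α)), so the ratio is [ (s_J/(n + δ)_J) / (s_E/(n + δ)_E) ]^0.7544.
s_J/(n + δ)_J = 0.21/0.144 = 1.4583; s_E/(n + δ)_E = 0.21/0.112 = 1.8750.
Ratio = (1.4583/1.8750)^0.7544 = 0.7778^0.7544 ≈ 0.8273

y*_J / y*_E ≈ 0.83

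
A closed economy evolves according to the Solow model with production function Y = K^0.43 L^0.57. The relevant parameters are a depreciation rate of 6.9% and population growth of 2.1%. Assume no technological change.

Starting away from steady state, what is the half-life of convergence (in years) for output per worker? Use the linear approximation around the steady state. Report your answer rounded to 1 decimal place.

t_½ ≈ 13.5 years

Near the steady state the convergence rate is λ = (1 − α)(n + δ).
λ = (1 − 0.43) × 0.090 = 0.57 × 0.090 = 0.0513
Half-life = ln 2 / λ = 0.6931 / 0.0513 ≈ 13.51 years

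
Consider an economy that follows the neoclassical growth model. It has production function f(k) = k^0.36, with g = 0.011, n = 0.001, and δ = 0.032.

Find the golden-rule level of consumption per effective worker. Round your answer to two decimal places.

At the golden rule, f'(k) = n + g + δ, so α·k^(α−1) = n + g + δ and k_gold = (α/(n + g + δ))^(1/(1−α)).
k_gold = (0.36/0.044)^(1/0.64) = 8.1818^1.5625 ≈ 26.6886
c_gold = f(k_gold) − (n + g + δ)·k_gold = 3.2619 − 0.044×26.6886 ≈ 2.0876

c_gold ≈ 2.09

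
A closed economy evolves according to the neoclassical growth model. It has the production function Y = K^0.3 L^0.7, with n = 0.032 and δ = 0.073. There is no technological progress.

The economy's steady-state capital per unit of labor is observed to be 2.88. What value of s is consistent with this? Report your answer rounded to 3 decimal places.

Steady state requires s·f(k) = (n + δ)·k, i.e. s·k^α = (n + δ)·k.
So s / (n + δ) = (k*)^(1−α) = 2.88^0.7 = 2.0969.
Therefore s = 2.0969 × (n + δ) = 2.0969 × 0.105 = 0.2202.

s ≈ 0.220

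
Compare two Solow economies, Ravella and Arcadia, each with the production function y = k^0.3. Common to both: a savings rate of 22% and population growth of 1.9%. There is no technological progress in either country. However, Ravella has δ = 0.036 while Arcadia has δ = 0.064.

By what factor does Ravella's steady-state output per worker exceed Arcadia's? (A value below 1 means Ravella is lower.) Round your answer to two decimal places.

y*_R / y*_A ≈ 1.19

Steady-state y* = [s/(n + δ)]^(α/(1−α)), so the ratio is [ (s_R/(n + δ)_R) / (s_A/(n + δ)_A) ]^0.4286.
s_R/(n + δ)_R = 0.22/0.055 = 4.0000; s_A/(n + δ)_A = 0.22/0.083 = 2.6506.
Ratio = (4.0000/2.6506)^0.4286 = 1.5091^0.4286 ≈ 1.1929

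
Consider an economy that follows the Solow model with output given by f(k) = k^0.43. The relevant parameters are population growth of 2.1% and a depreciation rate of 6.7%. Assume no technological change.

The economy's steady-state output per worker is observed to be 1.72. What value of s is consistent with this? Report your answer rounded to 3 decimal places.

s ≈ 0.181

In steady state, investment equals break-even investment: s·k^α = (n + δ)·k.
Since y* = [s/(n + δ)]^(α/(1−α)), we have s/(n + δ) = (y*)^((1−α)/α) = 1.72^1.3256 = 2.0522.
Therefore s = 2.0522 × (n + δ) = 2.0522 × 0.088 = 0.1806.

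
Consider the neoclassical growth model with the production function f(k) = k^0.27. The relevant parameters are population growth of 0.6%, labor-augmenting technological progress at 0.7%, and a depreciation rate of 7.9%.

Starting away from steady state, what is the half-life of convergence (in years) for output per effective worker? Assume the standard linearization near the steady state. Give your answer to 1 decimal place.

half-life ≈ 10.3 years

Near the steady state the convergence rate is λ = (1 − α)(n + g + δ).
λ = (1 − 0.27) × 0.092 = 0.73 × 0.092 = 0.06716
Half-life = ln 2 / λ = 0.6931 / 0.06716 ≈ 10.32 years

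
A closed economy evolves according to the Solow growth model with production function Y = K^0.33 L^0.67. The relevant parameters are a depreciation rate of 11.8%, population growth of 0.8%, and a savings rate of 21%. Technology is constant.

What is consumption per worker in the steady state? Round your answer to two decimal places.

Steady state requires s·f(k) = (n + δ)·k, i.e. s·k^α = (n + δ)·k.
Rearranging, k^(1−α) = s / (n + δ).
k^0.67 = 0.21 / (0.008 + 0.118) = 0.21 / 0.126 = 1.6667
k* = 1.6667^(1/0.67) ≈ 2.1435
y* = (k*)^α = 2.1435^0.33 ≈ 1.2861
c* = (1 − s)·y* = (1 − 0.21) × 1.2861 ≈ 1.0160

c* ≈ 1.02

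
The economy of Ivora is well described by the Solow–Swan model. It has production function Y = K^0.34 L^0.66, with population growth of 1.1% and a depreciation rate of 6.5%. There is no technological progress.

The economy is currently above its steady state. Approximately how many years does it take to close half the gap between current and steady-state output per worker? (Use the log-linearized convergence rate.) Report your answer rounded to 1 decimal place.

t_½ ≈ 13.8 years

Near the steady state the convergence rate is λ = (1 − α)(n + δ).
λ = (1 − 0.34) × 0.076 = 0.66 × 0.076 = 0.05016
Half-life = ln 2 / λ = 0.6931 / 0.05016 ≈ 13.82 years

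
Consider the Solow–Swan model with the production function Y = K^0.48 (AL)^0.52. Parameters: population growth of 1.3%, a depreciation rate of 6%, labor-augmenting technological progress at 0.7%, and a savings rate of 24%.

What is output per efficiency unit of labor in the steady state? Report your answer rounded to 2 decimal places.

In steady state, investment equals break-even investment: s·k^α = (n + g + δ)·k.
Dividing both sides by k: k^(1−α) = s / (n + g + δ).
k^0.52 = 0.24 / (0.013 + 0.007 + 0.060) = 0.24 / 0.080 = 3.0000
k* = 3.0000^(1/0.52) ≈ 8.2707
y* = (k*)^α = 8.2707^0.48 ≈ 2.7569

y* ≈ 2.76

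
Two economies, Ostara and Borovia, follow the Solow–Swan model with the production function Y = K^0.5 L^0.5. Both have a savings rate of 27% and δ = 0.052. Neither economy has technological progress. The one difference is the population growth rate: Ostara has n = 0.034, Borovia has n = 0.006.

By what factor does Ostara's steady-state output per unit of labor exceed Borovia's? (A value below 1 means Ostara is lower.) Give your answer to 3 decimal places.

ratio ≈ 0.674

Steady-state y* = [s/(n + δ)]^(α/(1−α)), so the ratio is [ (s_O/(n + δ)_O) / (s_B/(n + δ)_B) ]^1.
s_O/(n + δ)_O = 0.27/0.086 = 3.1395; s_B/(n + δ)_B = 0.27/0.058 = 4.6552.
Ratio = (3.1395/4.6552)^1 = 0.6744^1 ≈ 0.6744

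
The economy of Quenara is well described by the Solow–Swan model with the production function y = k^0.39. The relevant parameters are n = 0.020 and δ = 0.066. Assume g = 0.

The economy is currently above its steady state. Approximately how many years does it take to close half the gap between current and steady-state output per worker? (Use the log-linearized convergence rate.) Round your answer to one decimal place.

Near the steady state the convergence rate is λ = (1 − α)(n + δ).
λ = (1 − 0.39) × 0.086 = 0.61 × 0.086 = 0.05246
Half-life = ln 2 / λ = 0.6931 / 0.05246 ≈ 13.21 years

half-life ≈ 13.2 years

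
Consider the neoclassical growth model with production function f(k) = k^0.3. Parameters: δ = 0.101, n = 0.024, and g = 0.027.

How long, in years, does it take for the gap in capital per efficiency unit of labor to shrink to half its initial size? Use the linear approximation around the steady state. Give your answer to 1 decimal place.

t_½ ≈ 6.5 years

Near the steady state the convergence rate is λ = (1 − α)(n + g + δ).
λ = (1 − 0.3) × 0.152 = 0.7 × 0.152 = 0.1064
Half-life = ln 2 / λ = 0.6931 / 0.1064 ≈ 6.51 years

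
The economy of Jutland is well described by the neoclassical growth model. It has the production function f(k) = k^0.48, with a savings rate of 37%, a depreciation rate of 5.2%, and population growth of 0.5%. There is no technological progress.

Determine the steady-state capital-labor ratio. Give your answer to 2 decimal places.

k* = 36.49

At the steady state, Δk = 0, so s·k^α = (n + δ)·k.
Dividing both sides by k: k^(1−α) = s / (n + δ).
k^0.52 = 0.37 / (0.005 + 0.052) = 0.37 / 0.057 = 6.4912
k* = 6.4912^(1/0.52) ≈ 36.4891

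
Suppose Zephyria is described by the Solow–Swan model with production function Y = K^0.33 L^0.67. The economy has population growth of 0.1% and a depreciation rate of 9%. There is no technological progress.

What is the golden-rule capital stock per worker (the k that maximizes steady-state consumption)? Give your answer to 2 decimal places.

k_gold ≈ 6.84

The golden rule sets f'(k) = n + δ, i.e. α·k^(α−1) = n + δ.
So k^(1−α) = α / (n + δ) = 0.33 / 0.091 = 3.6264.
k_gold = 3.6264^(1/0.67) ≈ 6.8397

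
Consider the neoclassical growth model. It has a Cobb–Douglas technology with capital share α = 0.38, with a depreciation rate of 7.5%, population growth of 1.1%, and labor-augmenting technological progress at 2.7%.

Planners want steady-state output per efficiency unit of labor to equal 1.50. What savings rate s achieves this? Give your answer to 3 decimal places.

Steady state requires s·f(k) = (n + g + δ)·k, i.e. s·k^α = (n + g + δ)·k.
Since y* = [s/(n + g + δ)]^(α/(1−α)), we have s/(n + g + δ) = (y*)^((1−α)/α) = 1.50^1.6316 = 1.9378.
Therefore s = 1.9378 × (n + g + δ) = 1.9378 × 0.113 = 0.2190.

s ≈ 0.219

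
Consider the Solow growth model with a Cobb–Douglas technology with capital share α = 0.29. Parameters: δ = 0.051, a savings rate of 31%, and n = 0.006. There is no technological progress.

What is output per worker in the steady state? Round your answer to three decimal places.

y* = 1.997

In steady state, investment equals break-even investment: s·k^α = (n + δ)·k.
Dividing both sides by k: k^(1−α) = s / (n + δ).
k^0.71 = 0.31 / (0.006 + 0.051) = 0.31 / 0.057 = 5.4386
k* = 5.4386^(1/0.71) ≈ 10.8617
y* = (k*)^α = 10.8617^0.29 ≈ 1.9971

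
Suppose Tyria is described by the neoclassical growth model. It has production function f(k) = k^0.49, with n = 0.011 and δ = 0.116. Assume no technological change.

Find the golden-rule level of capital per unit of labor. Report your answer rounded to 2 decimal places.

The golden rule sets f'(k) = n + δ, i.e. α·k^(α−1) = n + δ.
So k^(1−α) = α / (n + δ) = 0.49 / 0.127 = 3.8583.
k_gold = 3.8583^(1/0.51) ≈ 14.1187

k_gold ≈ 14.12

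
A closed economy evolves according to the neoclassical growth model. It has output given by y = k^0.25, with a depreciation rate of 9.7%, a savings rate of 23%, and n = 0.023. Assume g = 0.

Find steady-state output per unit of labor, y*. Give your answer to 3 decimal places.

In steady state, investment equals break-even investment: s·k^α = (n + δ)·k.
Dividing both sides by k: k^(1−α) = s / (n + δ).
k^0.75 = 0.23 / (0.023 + 0.097) = 0.23 / 0.120 = 1.9167
k* = 1.9167^(1/0.75) ≈ 2.3809
y* = (k*)^α = 2.3809^0.25 ≈ 1.2422

y* = 1.242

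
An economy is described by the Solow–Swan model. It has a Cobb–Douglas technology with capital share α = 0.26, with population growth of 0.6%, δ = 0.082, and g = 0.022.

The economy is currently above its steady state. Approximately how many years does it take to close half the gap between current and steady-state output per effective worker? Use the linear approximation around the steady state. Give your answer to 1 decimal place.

t_½ ≈ 8.5 years

Near the steady state the convergence rate is λ = (1 − α)(n + g + δ).
λ = (1 − 0.26) × 0.110 = 0.74 × 0.110 = 0.0814
Half-life = ln 2 / λ = 0.6931 / 0.0814 ≈ 8.51 years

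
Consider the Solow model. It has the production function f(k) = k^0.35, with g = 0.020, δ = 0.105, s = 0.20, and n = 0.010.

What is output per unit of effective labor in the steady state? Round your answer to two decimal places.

y* = 1.24

In steady state, investment equals break-even investment: s·k^α = (n + g + δ)·k.
Rearranging, k^(1−α) = s / (n + g + δ).
k^0.65 = 0.20 / (0.010 + 0.020 + 0.105) = 0.20 / 0.135 = 1.4815
k* = 1.4815^(1/0.65) ≈ 1.8307
y* = (k*)^α = 1.8307^0.35 ≈ 1.2357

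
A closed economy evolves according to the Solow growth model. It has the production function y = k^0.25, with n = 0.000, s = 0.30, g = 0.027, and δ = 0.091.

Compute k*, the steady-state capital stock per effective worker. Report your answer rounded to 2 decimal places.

In steady state, investment equals break-even investment: s·k^α = (n + g + δ)·k.
Dividing both sides by k: k^(1−α) = s / (n + g + δ).
k^0.75 = 0.30 / (0.000 + 0.027 + 0.091) = 0.30 / 0.118 = 2.5424
k* = 2.5424^(1/0.75) ≈ 3.4700

k* = 3.47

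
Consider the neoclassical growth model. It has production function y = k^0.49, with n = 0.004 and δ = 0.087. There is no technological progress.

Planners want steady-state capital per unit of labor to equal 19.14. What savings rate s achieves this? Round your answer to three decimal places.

Steady state requires s·f(k) = (n + δ)·k, i.e. s·k^α = (n + δ)·k.
So s / (n + δ) = (k*)^(1−α) = 19.14^0.51 = 4.5060.
Therefore s = 4.5060 × (n + δ) = 4.5060 × 0.091 = 0.4100.

s ≈ 0.410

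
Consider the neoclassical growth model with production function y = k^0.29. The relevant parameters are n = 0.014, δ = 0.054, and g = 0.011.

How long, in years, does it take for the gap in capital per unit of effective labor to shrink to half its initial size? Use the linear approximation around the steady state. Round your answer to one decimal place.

t_½ ≈ 12.4 years

Near the steady state the convergence rate is λ = (1 − α)(n + g + δ).
λ = (1 − 0.29) × 0.079 = 0.71 × 0.079 = 0.05609
Half-life = ln 2 / λ = 0.6931 / 0.05609 ≈ 12.36 years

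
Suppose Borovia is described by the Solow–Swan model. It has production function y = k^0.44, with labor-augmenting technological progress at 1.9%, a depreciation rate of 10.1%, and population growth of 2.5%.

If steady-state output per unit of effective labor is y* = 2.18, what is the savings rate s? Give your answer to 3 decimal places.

At the steady state, Δk = 0, so s·k^α = (n + g + δ)·k.
Since y* = [s/(n + g + δ)]^(α/(1−α)), we have s/(n + g + δ) = (y*)^((1−α)/α) = 2.18^1.2727 = 2.6962.
Therefore s = 2.6962 × (n + g + δ) = 2.6962 × 0.145 = 0.3909.

s ≈ 0.391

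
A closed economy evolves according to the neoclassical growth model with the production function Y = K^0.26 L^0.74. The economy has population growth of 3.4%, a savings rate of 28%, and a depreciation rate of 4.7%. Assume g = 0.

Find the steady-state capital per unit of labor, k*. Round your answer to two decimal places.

k* ≈ 5.34

In steady state, investment equals break-even investment: s·k^α = (n + δ)·k.
Dividing both sides by k: k^(1−α) = s / (n + δ).
k^0.74 = 0.28 / (0.034 + 0.047) = 0.28 / 0.081 = 3.4568
k* = 3.4568^(1/0.74) ≈ 5.3449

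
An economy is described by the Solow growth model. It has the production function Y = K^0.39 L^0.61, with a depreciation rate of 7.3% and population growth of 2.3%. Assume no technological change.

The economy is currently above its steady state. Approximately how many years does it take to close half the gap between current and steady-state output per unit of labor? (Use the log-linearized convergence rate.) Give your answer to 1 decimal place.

Near the steady state the convergence rate is λ = (1 − α)(n + δ).
λ = (1 − 0.39) × 0.096 = 0.61 × 0.096 = 0.05856
Half-life = ln 2 / λ = 0.6931 / 0.05856 ≈ 11.84 years

about 11.8 years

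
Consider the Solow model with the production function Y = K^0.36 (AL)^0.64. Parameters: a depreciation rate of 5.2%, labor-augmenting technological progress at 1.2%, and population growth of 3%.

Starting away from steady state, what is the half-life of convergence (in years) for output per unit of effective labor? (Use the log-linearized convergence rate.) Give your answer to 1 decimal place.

half-life ≈ 11.5 years

Near the steady state the convergence rate is λ = (1 − α)(n + g + δ).
λ = (1 − 0.36) × 0.094 = 0.64 × 0.094 = 0.06016
Half-life = ln 2 / λ = 0.6931 / 0.06016 ≈ 11.52 years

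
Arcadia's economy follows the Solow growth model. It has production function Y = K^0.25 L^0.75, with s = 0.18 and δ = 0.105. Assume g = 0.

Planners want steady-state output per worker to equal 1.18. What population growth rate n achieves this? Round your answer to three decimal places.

n ≈ 0.005

Steady state requires s·f(k) = (n + δ)·k, i.e. s·k^α = (n + δ)·k.
Since y* = [s/(n + δ)]^(α/(1−α)), we have s/(n + δ) = (y*)^((1−α)/α) = 1.18^3 = 1.6430.
Therefore n + δ = s / 1.6430 = 0.18 / 1.6430 = 0.1096, so n = 0.1096 − 0.105 = 0.0046.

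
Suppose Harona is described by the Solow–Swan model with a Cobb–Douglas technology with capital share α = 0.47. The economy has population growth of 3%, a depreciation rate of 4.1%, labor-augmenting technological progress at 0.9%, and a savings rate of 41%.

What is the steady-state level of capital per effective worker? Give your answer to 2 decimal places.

At the steady state, Δk = 0, so s·k^α = (n + g + δ)·k.
Dividing both sides by k: k^(1−α) = s / (n + g + δ).
k^0.53 = 0.41 / (0.030 + 0.009 + 0.041) = 0.41 / 0.080 = 5.1250
k* = 5.1250^(1/0.53) ≈ 21.8296

k* ≈ 21.83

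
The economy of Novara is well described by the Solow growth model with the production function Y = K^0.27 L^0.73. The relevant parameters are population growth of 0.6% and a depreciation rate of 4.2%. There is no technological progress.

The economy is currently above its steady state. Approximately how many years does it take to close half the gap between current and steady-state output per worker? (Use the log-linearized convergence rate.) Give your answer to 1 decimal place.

half-life ≈ 19.8 years

Near the steady state the convergence rate is λ = (1 − α)(n + δ).
λ = (1 − 0.27) × 0.048 = 0.73 × 0.048 = 0.03504
Half-life = ln 2 / λ = 0.6931 / 0.03504 ≈ 19.78 years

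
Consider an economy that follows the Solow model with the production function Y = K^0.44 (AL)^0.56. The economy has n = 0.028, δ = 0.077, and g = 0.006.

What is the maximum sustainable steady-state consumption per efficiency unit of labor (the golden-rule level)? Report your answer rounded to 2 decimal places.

c_gold ≈ 1.65

At the golden rule, f'(k) = n + g + δ, so α·k^(α−1) = n + g + δ and k_gold = (α/(n + g + δ))^(1/(1−α)).
k_gold = (0.44/0.111)^(1/0.56) = 3.9640^1.7857 ≈ 11.6973
c_gold = f(k_gold) − (n + g + δ)·k_gold = 2.9509 − 0.111×11.6973 ≈ 1.6525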